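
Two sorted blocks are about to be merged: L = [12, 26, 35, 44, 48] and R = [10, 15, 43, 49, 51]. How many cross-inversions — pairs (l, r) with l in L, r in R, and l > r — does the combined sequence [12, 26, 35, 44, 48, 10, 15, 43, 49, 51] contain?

For each element r of the right run, count left-run elements greater than r:
r = 10: 12, 26, 35, 44, 48 → 5
r = 15: 26, 35, 44, 48 → 4
r = 43: 44, 48 → 2
r = 49: none → 0
r = 51: none → 0
Cross-inversions: 5 + 4 + 2 + 0 + 0 = 11

11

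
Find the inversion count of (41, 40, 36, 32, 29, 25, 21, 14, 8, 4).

Sweep left to right; for each value list the smaller values that follow it:
41 → 40, 36, 32, 29, 25, 21, 14, 8, 4 → 9
40 → 36, 32, 29, 25, 21, 14, 8, 4 → 8
36 → 32, 29, 25, 21, 14, 8, 4 → 7
32 → 29, 25, 21, 14, 8, 4 → 6
29 → 25, 21, 14, 8, 4 → 5
25 → 21, 14, 8, 4 → 4
21 → 14, 8, 4 → 3
14 → 8, 4 → 2
8 → 4 → 1
4 → none → 0
Sum: 9 + 8 + 7 + 6 + 5 + 4 + 3 + 2 + 1 + 0 = 45

There are 45 out-of-order pairs.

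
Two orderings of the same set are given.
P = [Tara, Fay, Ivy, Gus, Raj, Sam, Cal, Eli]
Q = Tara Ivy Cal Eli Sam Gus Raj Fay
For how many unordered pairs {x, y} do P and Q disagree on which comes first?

14 disagreeing pairs

Assign each item its position (1..8) in the first ordering, then rewrite the second ordering as that position sequence:
positions: Tara→1, Fay→2, Ivy→3, Gus→4, Raj→5, Sam→6, Cal→7, Eli→8
second ordering as positions: [1, 3, 7, 8, 6, 4, 5, 2]
Discordant pairs = inversions in this position sequence.
1: 0
3: 2 → 1
7: 6, 4, 5, 2 → 4
8: 6, 4, 5, 2 → 4
6: 4, 5, 2 → 3
4: 2 → 1
5: 2 → 1
2: 0
Total: 0 + 1 + 4 + 4 + 3 + 1 + 1 + 0 = 14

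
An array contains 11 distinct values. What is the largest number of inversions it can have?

There are 55 inversions.

The maximum occurs when the array is in strictly decreasing order: every one of the C(11, 2) pairs is inverted.
C(11, 2) = 11·10/2 = 55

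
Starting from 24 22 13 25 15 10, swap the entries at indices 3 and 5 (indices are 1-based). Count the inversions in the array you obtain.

Positions 3 and 5 hold 13 and 15; after swapping, the array is [24, 22, 15, 25, 13, 10].
Count, for each position, how many later elements it exceeds:
24: 4
22: 3
15: 2
25: 2
13: 1
10: 0
Sum: 4 + 3 + 2 + 2 + 1 + 0 = 12

12 inversions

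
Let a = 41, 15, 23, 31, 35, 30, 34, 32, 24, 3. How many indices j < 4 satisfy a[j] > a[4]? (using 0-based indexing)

1

The element at index 4 is 35.
Elements before it: 41, 15, 23, 31
Those larger than 35: 41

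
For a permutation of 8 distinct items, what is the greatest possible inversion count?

A reversed (strictly descending) arrangement makes every pair an inversion, giving C(8, 2) inversions.
C(8, 2) = 8·7/2 = 28

There are 28 inversions.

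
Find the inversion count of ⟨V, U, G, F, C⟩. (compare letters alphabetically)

10

Out-of-order index pairs (0-indexed):
(0,1): V > U
(0,2): V > G
(0,3): V > F
(0,4): V > C
(1,2): U > G
(1,3): U > F
(1,4): U > C
(2,3): G > F
(2,4): G > C
(3,4): F > C
That's 10 pairs.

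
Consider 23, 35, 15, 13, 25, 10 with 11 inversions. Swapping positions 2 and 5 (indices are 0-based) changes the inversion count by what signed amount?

Positions 2 and 5 hold 15 and 10; after swapping, the array is [23, 35, 10, 13, 25, 15].
For each element, count later entries that are smaller:
23 → 10, 13, 15 → 3
35 → 10, 13, 25, 15 → 4
10 → none → 0
13 → none → 0
25 → 15 → 1
15 → none → 0
Sum: 3 + 4 + 0 + 0 + 1 + 0 = 8
Change: 8 − 11 = -3

-3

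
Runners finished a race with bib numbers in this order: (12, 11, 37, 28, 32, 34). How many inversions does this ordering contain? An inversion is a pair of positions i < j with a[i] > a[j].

4 inversions

For each element, count later entries that are smaller:
12 → 11 → 1
11 → none → 0
37 → 28, 32, 34 → 3
28 → none → 0
32 → none → 0
34 → none → 0
Sum: 1 + 0 + 3 + 0 + 0 + 0 = 4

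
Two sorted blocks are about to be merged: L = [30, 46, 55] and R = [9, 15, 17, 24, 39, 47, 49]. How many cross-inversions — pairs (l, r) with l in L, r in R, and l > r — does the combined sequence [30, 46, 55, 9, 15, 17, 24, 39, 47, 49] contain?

Count, for every r in R, how many entries of L exceed r:
r = 9: 30, 46, 55 → 3
r = 15: 30, 46, 55 → 3
r = 17: 30, 46, 55 → 3
r = 24: 30, 46, 55 → 3
r = 39: 46, 55 → 2
r = 47: 55 → 1
r = 49: 55 → 1
Cross-inversions: 3 + 3 + 3 + 3 + 2 + 1 + 1 = 16

16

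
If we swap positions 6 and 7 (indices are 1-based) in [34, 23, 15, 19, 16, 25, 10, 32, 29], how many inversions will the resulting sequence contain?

Positions 6 and 7 hold 25 and 10; after swapping, the array is [34, 23, 15, 19, 16, 10, 25, 32, 29].
Sweep left to right; for each value list the smaller values that follow it:
34 → 23, 15, 19, 16, 10, 25, 32, 29 → 8
23 → 15, 19, 16, 10 → 4
15 → 10 → 1
19 → 16, 10 → 2
16 → 10 → 1
10 → none → 0
25 → none → 0
32 → 29 → 1
29 → none → 0
Sum: 8 + 4 + 1 + 2 + 1 + 0 + 0 + 1 + 0 = 17

17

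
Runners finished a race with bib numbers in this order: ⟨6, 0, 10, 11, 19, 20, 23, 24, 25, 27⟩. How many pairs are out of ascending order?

1 inversion

Sweep left to right; for each value list the smaller values that follow it:
6: 1
0: 0
10: 0
11: 0
19: 0
20: 0
23: 0
24: 0
25: 0
27: 0
Sum: 1 + 0 + 0 + 0 + 0 + 0 + 0 + 0 + 0 + 0 = 1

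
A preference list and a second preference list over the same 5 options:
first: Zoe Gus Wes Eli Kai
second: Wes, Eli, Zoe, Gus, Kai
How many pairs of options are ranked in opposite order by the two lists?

Assign each item its position (1..5) in the first ordering, then rewrite the second ordering as that position sequence:
positions: Zoe→1, Gus→2, Wes→3, Eli→4, Kai→5
second ordering as positions: [3, 4, 1, 2, 5]
Discordant pairs = inversions in this position sequence.
3: 1, 2 → 2
4: 1, 2 → 2
1: 0
2: 0
5: 0
Total: 2 + 2 + 0 + 0 + 0 = 4

4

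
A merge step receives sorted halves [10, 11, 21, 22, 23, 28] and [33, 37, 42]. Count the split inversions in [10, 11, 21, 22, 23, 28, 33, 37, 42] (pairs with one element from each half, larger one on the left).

Count, for every r in R, how many entries of L exceed r:
r = 33: none → 0
r = 37: none → 0
r = 42: none → 0
Cross-inversions: 0 + 0 + 0 = 0

0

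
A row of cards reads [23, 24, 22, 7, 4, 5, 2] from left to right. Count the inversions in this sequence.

19

Count, for each position, how many later elements it exceeds:
23 → 22, 7, 4, 5, 2 → 5
24 → 22, 7, 4, 5, 2 → 5
22 → 7, 4, 5, 2 → 4
7 → 4, 5, 2 → 3
4 → 2 → 1
5 → 2 → 1
2 → none → 0
Sum: 5 + 5 + 4 + 3 + 1 + 1 + 0 = 19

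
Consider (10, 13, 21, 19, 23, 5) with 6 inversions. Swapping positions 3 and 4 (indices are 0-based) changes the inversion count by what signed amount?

Positions 3 and 4 hold 19 and 23; after swapping, the array is [10, 13, 21, 23, 19, 5].
Count, for each position, how many later elements it exceeds:
10: 1
13: 1
21: 2
23: 2
19: 1
5: 0
Sum: 1 + 1 + 2 + 2 + 1 + 0 = 7
Change: 7 − 6 = +1

+1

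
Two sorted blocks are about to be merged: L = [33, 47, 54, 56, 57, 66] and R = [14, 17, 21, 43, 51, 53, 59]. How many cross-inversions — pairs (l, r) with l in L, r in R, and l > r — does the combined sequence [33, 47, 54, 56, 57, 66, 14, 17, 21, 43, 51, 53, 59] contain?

32

Count, for every r in R, how many entries of L exceed r:
r = 14: 33, 47, 54, 56, 57, 66 → 6
r = 17: 33, 47, 54, 56, 57, 66 → 6
r = 21: 33, 47, 54, 56, 57, 66 → 6
r = 43: 47, 54, 56, 57, 66 → 5
r = 51: 54, 56, 57, 66 → 4
r = 53: 54, 56, 57, 66 → 4
r = 59: 66 → 1
Cross-inversions: 6 + 6 + 6 + 5 + 4 + 4 + 1 = 32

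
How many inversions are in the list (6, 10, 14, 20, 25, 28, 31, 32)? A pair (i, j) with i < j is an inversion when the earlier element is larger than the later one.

Sweep left to right; for each value list the smaller values that follow it:
6 → none → 0
10 → none → 0
14 → none → 0
20 → none → 0
25 → none → 0
28 → none → 0
31 → none → 0
32 → none → 0
Sum: 0 + 0 + 0 + 0 + 0 + 0 + 0 + 0 = 0

Out-of-order pairs: 0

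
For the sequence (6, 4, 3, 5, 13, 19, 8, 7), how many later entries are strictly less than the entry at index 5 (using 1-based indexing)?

2 such elements

The element at index 5 is 13.
Elements after it: 19, 8, 7
Those smaller than 13: 8, 7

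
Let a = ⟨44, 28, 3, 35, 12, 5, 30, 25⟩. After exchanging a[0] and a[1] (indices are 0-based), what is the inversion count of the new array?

Positions 0 and 1 hold 44 and 28; after swapping, the array is [28, 44, 3, 35, 12, 5, 30, 25].
For each element, count later entries that are smaller:
28 → 3, 12, 5, 25 → 4
44 → 3, 35, 12, 5, 30, 25 → 6
3 → none → 0
35 → 12, 5, 30, 25 → 4
12 → 5 → 1
5 → none → 0
30 → 25 → 1
25 → none → 0
Sum: 4 + 6 + 0 + 4 + 1 + 0 + 1 + 0 = 16

16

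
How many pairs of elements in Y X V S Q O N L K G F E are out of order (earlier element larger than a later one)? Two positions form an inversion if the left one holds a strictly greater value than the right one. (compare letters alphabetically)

Out-of-order pairs: 66

Element-by-element contributions:
Y → X, V, S, Q, O, N, L, K, G, F, E → 11
X → V, S, Q, O, N, L, K, G, F, E → 10
V → S, Q, O, N, L, K, G, F, E → 9
S → Q, O, N, L, K, G, F, E → 8
Q → O, N, L, K, G, F, E → 7
O → N, L, K, G, F, E → 6
N → L, K, G, F, E → 5
L → K, G, F, E → 4
K → G, F, E → 3
G → F, E → 2
F → E → 1
E → none → 0
Sum: 11 + 10 + 9 + 8 + 7 + 6 + 5 + 4 + 3 + 2 + 1 + 0 = 66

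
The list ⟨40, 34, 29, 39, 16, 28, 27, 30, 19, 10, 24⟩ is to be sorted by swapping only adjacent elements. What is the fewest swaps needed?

Minimum adjacent swaps = number of inversions (each swap of adjacent out-of-order elements removes one inversion and no swap can remove more).
Count inversions — for each element, later elements that are smaller:
40: 34, 29, 39, 16, 28, 27, 30, 19, 10, 24 → 10
34: 29, 16, 28, 27, 30, 19, 10, 24 → 8
29: 16, 28, 27, 19, 10, 24 → 6
39: 16, 28, 27, 30, 19, 10, 24 → 7
16: 10 → 1
28: 27, 19, 10, 24 → 4
27: 19, 10, 24 → 3
30: 19, 10, 24 → 3
19: 10 → 1
10: none → 0
24: none → 0
Total inversions: 10 + 8 + 6 + 7 + 1 + 4 + 3 + 3 + 1 + 0 + 0 = 43

43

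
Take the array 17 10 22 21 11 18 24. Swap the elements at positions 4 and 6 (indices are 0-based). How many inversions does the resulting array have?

Positions 4 and 6 hold 11 and 24; after swapping, the array is [17, 10, 22, 21, 24, 18, 11].
Element-by-element contributions:
17: 2
10: 0
22: 3
21: 2
24: 2
18: 1
11: 0
Sum: 2 + 0 + 3 + 2 + 2 + 1 + 0 = 10

10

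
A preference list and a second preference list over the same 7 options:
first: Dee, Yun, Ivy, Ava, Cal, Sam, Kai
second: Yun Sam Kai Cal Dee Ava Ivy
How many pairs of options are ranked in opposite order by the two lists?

Pairs: 13

Assign each item its position (1..7) in the first ordering, then rewrite the second ordering as that position sequence:
positions: Dee→1, Yun→2, Ivy→3, Ava→4, Cal→5, Sam→6, Kai→7
second ordering as positions: [2, 6, 7, 5, 1, 4, 3]
Discordant pairs = inversions in this position sequence.
2: 1 → 1
6: 5, 1, 4, 3 → 4
7: 5, 1, 4, 3 → 4
5: 1, 4, 3 → 3
1: 0
4: 3 → 1
3: 0
Total: 1 + 4 + 4 + 3 + 0 + 1 + 0 = 13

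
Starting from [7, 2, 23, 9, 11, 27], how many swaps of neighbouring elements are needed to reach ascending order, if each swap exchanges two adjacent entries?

Each adjacent swap fixes exactly one inversion, so the minimum swap count equals the number of inversions.
Count inversions — for each element, later elements that are smaller:
7: 2 → 1
2: none → 0
23: 9, 11 → 2
9: none → 0
11: none → 0
27: none → 0
Total inversions: 1 + 0 + 2 + 0 + 0 + 0 = 3

3 adjacent swaps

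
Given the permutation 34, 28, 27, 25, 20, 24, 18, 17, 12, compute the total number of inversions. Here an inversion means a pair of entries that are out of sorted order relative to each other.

Count, for each position, how many later elements it exceeds:
34 → 28, 27, 25, 20, 24, 18, 17, 12 → 8
28 → 27, 25, 20, 24, 18, 17, 12 → 7
27 → 25, 20, 24, 18, 17, 12 → 6
25 → 20, 24, 18, 17, 12 → 5
20 → 18, 17, 12 → 3
24 → 18, 17, 12 → 3
18 → 17, 12 → 2
17 → 12 → 1
12 → none → 0
Sum: 8 + 7 + 6 + 5 + 3 + 3 + 2 + 1 + 0 = 35

35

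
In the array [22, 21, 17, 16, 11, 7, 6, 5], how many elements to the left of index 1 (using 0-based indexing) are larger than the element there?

The element at index 1 is 21.
Elements before it: 22
Those larger than 21: 22

1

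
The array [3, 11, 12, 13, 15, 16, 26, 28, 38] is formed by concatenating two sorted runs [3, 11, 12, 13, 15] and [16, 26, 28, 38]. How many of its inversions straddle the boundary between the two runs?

0

For each element r of the right run, count left-run elements greater than r:
r = 16: none → 0
r = 26: none → 0
r = 28: none → 0
r = 38: none → 0
Cross-inversions: 0 + 0 + 0 + 0 = 0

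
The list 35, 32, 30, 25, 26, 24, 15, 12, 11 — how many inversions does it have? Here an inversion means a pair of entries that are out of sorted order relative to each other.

Out-of-order pairs: 35

Sweep left to right; for each value list the smaller values that follow it:
35 → 32, 30, 25, 26, 24, 15, 12, 11 → 8
32 → 30, 25, 26, 24, 15, 12, 11 → 7
30 → 25, 26, 24, 15, 12, 11 → 6
25 → 24, 15, 12, 11 → 4
26 → 24, 15, 12, 11 → 4
24 → 15, 12, 11 → 3
15 → 12, 11 → 2
12 → 11 → 1
11 → none → 0
Sum: 8 + 7 + 6 + 4 + 4 + 3 + 2 + 1 + 0 = 35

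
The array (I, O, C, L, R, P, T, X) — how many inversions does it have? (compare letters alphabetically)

There are 4 inversions.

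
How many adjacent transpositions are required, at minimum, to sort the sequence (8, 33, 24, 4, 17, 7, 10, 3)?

Minimum adjacent swaps = number of inversions (each swap of adjacent out-of-order elements removes one inversion and no swap can remove more).
Count inversions — for each element, later elements that are smaller:
8: 4, 7, 3 → 3
33: 24, 4, 17, 7, 10, 3 → 6
24: 4, 17, 7, 10, 3 → 5
4: 3 → 1
17: 7, 10, 3 → 3
7: 3 → 1
10: 3 → 1
3: none → 0
Total inversions: 3 + 6 + 5 + 1 + 3 + 1 + 1 + 0 = 20

20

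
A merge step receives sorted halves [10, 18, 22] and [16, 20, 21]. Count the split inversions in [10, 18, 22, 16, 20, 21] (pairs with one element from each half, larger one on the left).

Count, for every r in R, how many entries of L exceed r:
r = 16: 18, 22 → 2
r = 20: 22 → 1
r = 21: 22 → 1
Cross-inversions: 2 + 1 + 1 = 4

4 split inversions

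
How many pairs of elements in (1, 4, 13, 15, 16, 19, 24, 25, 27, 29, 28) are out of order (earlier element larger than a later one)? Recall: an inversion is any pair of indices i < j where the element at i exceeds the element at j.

Sweep left to right; for each value list the smaller values that follow it:
1: 0
4: 0
13: 0
15: 0
16: 0
19: 0
24: 0
25: 0
27: 0
29: 1
28: 0
Sum: 0 + 0 + 0 + 0 + 0 + 0 + 0 + 0 + 0 + 1 + 0 = 1

1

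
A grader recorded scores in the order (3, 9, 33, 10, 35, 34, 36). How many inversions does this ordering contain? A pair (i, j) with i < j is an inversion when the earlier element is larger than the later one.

2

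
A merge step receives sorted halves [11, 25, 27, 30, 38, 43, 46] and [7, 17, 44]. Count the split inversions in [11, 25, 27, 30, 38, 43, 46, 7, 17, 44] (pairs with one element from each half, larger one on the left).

Count, for every r in R, how many entries of L exceed r:
r = 7: 11, 25, 27, 30, 38, 43, 46 → 7
r = 17: 25, 27, 30, 38, 43, 46 → 6
r = 44: 46 → 1
Cross-inversions: 7 + 6 + 1 = 14

14 cross-inversions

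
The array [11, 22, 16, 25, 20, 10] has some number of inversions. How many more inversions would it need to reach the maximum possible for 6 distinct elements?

Maximum inversions for 6 distinct elements is C(6, 2) = 6·5/2 = 15.
Current inversions — for each element, count later smaller elements:
11: 1
22: 3
16: 1
25: 2
20: 1
10: 0
Current total: 1 + 3 + 1 + 2 + 1 + 0 = 8
Shortfall: 15 − 8 = 7

7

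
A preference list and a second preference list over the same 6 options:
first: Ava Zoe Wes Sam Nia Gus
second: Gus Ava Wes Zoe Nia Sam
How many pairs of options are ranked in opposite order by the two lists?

7

Assign each item its position (1..6) in the first ordering, then rewrite the second ordering as that position sequence:
positions: Ava→1, Zoe→2, Wes→3, Sam→4, Nia→5, Gus→6
second ordering as positions: [6, 1, 3, 2, 5, 4]
Discordant pairs = inversions in this position sequence.
6: 1, 3, 2, 5, 4 → 5
1: 0
3: 2 → 1
2: 0
5: 4 → 1
4: 0
Total: 5 + 0 + 1 + 0 + 1 + 0 = 7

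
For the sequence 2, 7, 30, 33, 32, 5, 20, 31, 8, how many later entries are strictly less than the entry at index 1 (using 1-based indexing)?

0 such elements

The element at index 1 is 2.
Elements after it: 7, 30, 33, 32, 5, 20, 31, 8
None of them are smaller than 2.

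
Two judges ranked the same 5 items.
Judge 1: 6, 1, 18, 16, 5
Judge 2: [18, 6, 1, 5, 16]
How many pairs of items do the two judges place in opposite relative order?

Assign each item its position (1..5) in the first ordering, then rewrite the second ordering as that position sequence:
positions: 6→1, 1→2, 18→3, 16→4, 5→5
second ordering as positions: [3, 1, 2, 5, 4]
Discordant pairs = inversions in this position sequence.
3: 1, 2 → 2
1: 0
2: 0
5: 4 → 1
4: 0
Total: 2 + 0 + 0 + 1 + 0 = 3

3 discordant pairs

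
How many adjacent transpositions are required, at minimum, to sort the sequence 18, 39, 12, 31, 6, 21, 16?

The minimum number of adjacent swaps to sort an array equals its inversion count, since every such swap removes exactly one inversion.
Count inversions — for each element, later elements that are smaller:
18: 12, 6, 16 → 3
39: 12, 31, 6, 21, 16 → 5
12: 6 → 1
31: 6, 21, 16 → 3
6: none → 0
21: 16 → 1
16: none → 0
Total inversions: 3 + 5 + 1 + 3 + 0 + 1 + 0 = 13

13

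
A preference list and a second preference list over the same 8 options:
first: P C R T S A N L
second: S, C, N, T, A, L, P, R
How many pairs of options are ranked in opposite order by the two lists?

15

Assign each item its position (1..8) in the first ordering, then rewrite the second ordering as that position sequence:
positions: P→1, C→2, R→3, T→4, S→5, A→6, N→7, L→8
second ordering as positions: [5, 2, 7, 4, 6, 8, 1, 3]
Discordant pairs = inversions in this position sequence.
5: 2, 4, 1, 3 → 4
2: 1 → 1
7: 4, 6, 1, 3 → 4
4: 1, 3 → 2
6: 1, 3 → 2
8: 1, 3 → 2
1: 0
3: 0
Total: 4 + 1 + 4 + 2 + 2 + 2 + 0 + 0 = 15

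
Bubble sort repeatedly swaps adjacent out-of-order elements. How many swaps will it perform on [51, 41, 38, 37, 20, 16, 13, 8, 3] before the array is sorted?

The minimum number of adjacent swaps to sort an array equals its inversion count, since every such swap removes exactly one inversion.
Count inversions — for each element, later elements that are smaller:
51: 41, 38, 37, 20, 16, 13, 8, 3 → 8
41: 38, 37, 20, 16, 13, 8, 3 → 7
38: 37, 20, 16, 13, 8, 3 → 6
37: 20, 16, 13, 8, 3 → 5
20: 16, 13, 8, 3 → 4
16: 13, 8, 3 → 3
13: 8, 3 → 2
8: 3 → 1
3: none → 0
Total inversions: 8 + 7 + 6 + 5 + 4 + 3 + 2 + 1 + 0 = 36

Swaps: 36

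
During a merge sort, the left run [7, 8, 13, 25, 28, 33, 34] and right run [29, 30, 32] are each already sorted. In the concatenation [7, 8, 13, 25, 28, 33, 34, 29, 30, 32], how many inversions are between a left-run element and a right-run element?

Count, for every r in R, how many entries of L exceed r:
r = 29: 33, 34 → 2
r = 30: 33, 34 → 2
r = 32: 33, 34 → 2
Cross-inversions: 2 + 2 + 2 = 6

Split inversions: 6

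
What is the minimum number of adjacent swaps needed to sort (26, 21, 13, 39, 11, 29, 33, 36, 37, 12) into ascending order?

Each adjacent swap fixes exactly one inversion, so the minimum swap count equals the number of inversions.
Count inversions — for each element, later elements that are smaller:
26: 21, 13, 11, 12 → 4
21: 13, 11, 12 → 3
13: 11, 12 → 2
39: 11, 29, 33, 36, 37, 12 → 6
11: none → 0
29: 12 → 1
33: 12 → 1
36: 12 → 1
37: 12 → 1
12: none → 0
Total inversions: 4 + 3 + 2 + 6 + 0 + 1 + 1 + 1 + 1 + 0 = 19

19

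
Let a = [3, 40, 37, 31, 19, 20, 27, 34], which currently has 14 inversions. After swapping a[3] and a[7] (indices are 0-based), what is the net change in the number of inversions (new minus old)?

+1

Positions 3 and 7 hold 31 and 34; after swapping, the array is [3, 40, 37, 34, 19, 20, 27, 31].
For each element, count later entries that are smaller:
3: 0
40: 6
37: 5
34: 4
19: 0
20: 0
27: 0
31: 0
Sum: 0 + 6 + 5 + 4 + 0 + 0 + 0 + 0 = 15
Change: 15 − 14 = +1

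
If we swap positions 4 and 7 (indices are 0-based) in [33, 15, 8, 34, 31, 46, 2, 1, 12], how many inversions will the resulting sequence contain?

Positions 4 and 7 hold 31 and 1; after swapping, the array is [33, 15, 8, 34, 1, 46, 2, 31, 12].
Sweep left to right; for each value list the smaller values that follow it:
33: 6
15: 4
8: 2
34: 4
1: 0
46: 3
2: 0
31: 1
12: 0
Sum: 6 + 4 + 2 + 4 + 0 + 3 + 0 + 1 + 0 = 20

Inversions: 20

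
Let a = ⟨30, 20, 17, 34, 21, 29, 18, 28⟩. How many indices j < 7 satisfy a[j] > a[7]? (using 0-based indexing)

The element at index 7 is 28.
Elements before it: 30, 20, 17, 34, 21, 29, 18
Those larger than 28: 30, 34, 29

3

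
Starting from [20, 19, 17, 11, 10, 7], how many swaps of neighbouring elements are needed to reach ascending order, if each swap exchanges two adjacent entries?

Each adjacent swap fixes exactly one inversion, so the minimum swap count equals the number of inversions.
Count inversions — for each element, later elements that are smaller:
20: 19, 17, 11, 10, 7 → 5
19: 17, 11, 10, 7 → 4
17: 11, 10, 7 → 3
11: 10, 7 → 2
10: 7 → 1
7: none → 0
Total inversions: 5 + 4 + 3 + 2 + 1 + 0 = 15

15 adjacent swaps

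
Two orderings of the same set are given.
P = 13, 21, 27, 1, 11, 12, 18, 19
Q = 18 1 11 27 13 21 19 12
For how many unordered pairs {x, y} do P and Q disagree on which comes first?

15

Assign each item its position (1..8) in the first ordering, then rewrite the second ordering as that position sequence:
positions: 13→1, 21→2, 27→3, 1→4, 11→5, 12→6, 18→7, 19→8
second ordering as positions: [7, 4, 5, 3, 1, 2, 8, 6]
Discordant pairs = inversions in this position sequence.
7: 4, 5, 3, 1, 2, 6 → 6
4: 3, 1, 2 → 3
5: 3, 1, 2 → 3
3: 1, 2 → 2
1: 0
2: 0
8: 6 → 1
6: 0
Total: 6 + 3 + 3 + 2 + 0 + 0 + 1 + 0 = 15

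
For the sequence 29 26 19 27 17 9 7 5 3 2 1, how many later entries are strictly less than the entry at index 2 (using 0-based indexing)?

The element at index 2 is 19.
Elements after it: 27, 17, 9, 7, 5, 3, 2, 1
Those smaller than 19: 17, 9, 7, 5, 3, 2, 1

7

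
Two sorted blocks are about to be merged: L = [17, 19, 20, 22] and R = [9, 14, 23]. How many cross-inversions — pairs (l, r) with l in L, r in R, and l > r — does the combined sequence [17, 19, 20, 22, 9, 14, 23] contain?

8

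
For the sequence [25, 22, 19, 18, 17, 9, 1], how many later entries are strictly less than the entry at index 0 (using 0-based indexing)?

The element at index 0 is 25.
Elements after it: 22, 19, 18, 17, 9, 1
Those smaller than 25: 22, 19, 18, 17, 9, 1

6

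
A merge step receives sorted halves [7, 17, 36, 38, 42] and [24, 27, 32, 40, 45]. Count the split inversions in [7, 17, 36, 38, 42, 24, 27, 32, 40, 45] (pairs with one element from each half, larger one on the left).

Count, for every r in R, how many entries of L exceed r:
r = 24: 36, 38, 42 → 3
r = 27: 36, 38, 42 → 3
r = 32: 36, 38, 42 → 3
r = 40: 42 → 1
r = 45: none → 0
Cross-inversions: 3 + 3 + 3 + 1 + 0 = 10

10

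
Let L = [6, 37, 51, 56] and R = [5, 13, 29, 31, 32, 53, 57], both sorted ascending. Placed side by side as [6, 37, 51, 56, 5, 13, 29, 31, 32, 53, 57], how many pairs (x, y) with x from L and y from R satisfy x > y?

17

For each element r of the right run, count left-run elements greater than r:
r = 5: 6, 37, 51, 56 → 4
r = 13: 37, 51, 56 → 3
r = 29: 37, 51, 56 → 3
r = 31: 37, 51, 56 → 3
r = 32: 37, 51, 56 → 3
r = 53: 56 → 1
r = 57: none → 0
Cross-inversions: 4 + 3 + 3 + 3 + 3 + 1 + 0 = 17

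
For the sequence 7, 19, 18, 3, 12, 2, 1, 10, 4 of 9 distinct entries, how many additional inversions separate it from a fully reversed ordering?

11

Maximum inversions for 9 distinct elements is C(9, 2) = 9·8/2 = 36.
Current inversions — for each element, count later smaller elements:
7: 4
19: 7
18: 6
3: 2
12: 4
2: 1
1: 0
10: 1
4: 0
Current total: 4 + 7 + 6 + 2 + 4 + 1 + 0 + 1 + 0 = 25
Shortfall: 36 − 25 = 11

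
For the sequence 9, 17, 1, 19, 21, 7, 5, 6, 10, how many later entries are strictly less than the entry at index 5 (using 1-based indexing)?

4

The element at index 5 is 21.
Elements after it: 7, 5, 6, 10
Those smaller than 21: 7, 5, 6, 10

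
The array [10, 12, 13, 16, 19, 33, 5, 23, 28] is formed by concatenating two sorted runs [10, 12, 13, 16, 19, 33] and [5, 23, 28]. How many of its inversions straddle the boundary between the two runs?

There are 8 split inversions.

Count, for every r in R, how many entries of L exceed r:
r = 5: 10, 12, 13, 16, 19, 33 → 6
r = 23: 33 → 1
r = 28: 33 → 1
Cross-inversions: 6 + 1 + 1 = 8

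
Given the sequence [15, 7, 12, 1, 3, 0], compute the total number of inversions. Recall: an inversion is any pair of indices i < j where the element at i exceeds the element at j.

Inversions: 13

Sweep left to right; for each value list the smaller values that follow it:
15 → 7, 12, 1, 3, 0 → 5
7 → 1, 3, 0 → 3
12 → 1, 3, 0 → 3
1 → 0 → 1
3 → 0 → 1
0 → none → 0
Sum: 5 + 3 + 3 + 1 + 1 + 0 = 13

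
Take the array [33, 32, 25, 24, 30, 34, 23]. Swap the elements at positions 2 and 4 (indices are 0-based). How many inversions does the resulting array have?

Positions 2 and 4 hold 25 and 30; after swapping, the array is [33, 32, 30, 24, 25, 34, 23].
Element-by-element contributions:
33: 5
32: 4
30: 3
24: 1
25: 1
34: 1
23: 0
Sum: 5 + 4 + 3 + 1 + 1 + 1 + 0 = 15

15 inversions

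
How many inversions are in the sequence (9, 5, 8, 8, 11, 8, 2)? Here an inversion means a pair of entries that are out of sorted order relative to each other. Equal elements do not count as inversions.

Inversion pairs (indices are 0-based):
(0,1): 9 > 5
(0,2): 9 > 8
(0,3): 9 > 8
(0,5): 9 > 8
(0,6): 9 > 2
(1,6): 5 > 2
(2,6): 8 > 2
(3,6): 8 > 2
(4,5): 11 > 8
(4,6): 11 > 2
(5,6): 8 > 2
That's 11 pairs.

11 inversions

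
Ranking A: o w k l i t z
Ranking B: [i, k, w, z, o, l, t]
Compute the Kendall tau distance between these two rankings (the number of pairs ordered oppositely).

Assign each item its position (1..7) in the first ordering, then rewrite the second ordering as that position sequence:
positions: o→1, w→2, k→3, l→4, i→5, t→6, z→7
second ordering as positions: [5, 3, 2, 7, 1, 4, 6]
Discordant pairs = inversions in this position sequence.
5: 3, 2, 1, 4 → 4
3: 2, 1 → 2
2: 1 → 1
7: 1, 4, 6 → 3
1: 0
4: 0
6: 0
Total: 4 + 2 + 1 + 3 + 0 + 0 + 0 = 10

10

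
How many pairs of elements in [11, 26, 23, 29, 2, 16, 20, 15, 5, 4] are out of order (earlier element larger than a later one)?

Sweep left to right; for each value list the smaller values that follow it:
11 → 2, 5, 4 → 3
26 → 23, 2, 16, 20, 15, 5, 4 → 7
23 → 2, 16, 20, 15, 5, 4 → 6
29 → 2, 16, 20, 15, 5, 4 → 6
2 → none → 0
16 → 15, 5, 4 → 3
20 → 15, 5, 4 → 3
15 → 5, 4 → 2
5 → 4 → 1
4 → none → 0
Sum: 3 + 7 + 6 + 6 + 0 + 3 + 3 + 2 + 1 + 0 = 31

There are 31 inversions.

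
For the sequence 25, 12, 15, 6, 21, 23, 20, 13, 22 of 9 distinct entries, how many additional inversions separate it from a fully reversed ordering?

19

Maximum inversions for 9 distinct elements is C(9, 2) = 9·8/2 = 36.
Current inversions — for each element, count later smaller elements:
25: 8
12: 1
15: 2
6: 0
21: 2
23: 3
20: 1
13: 0
22: 0
Current total: 8 + 1 + 2 + 0 + 2 + 3 + 1 + 0 + 0 = 17
Shortfall: 36 − 17 = 19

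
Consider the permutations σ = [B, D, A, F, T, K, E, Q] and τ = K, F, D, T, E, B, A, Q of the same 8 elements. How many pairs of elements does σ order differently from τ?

13

Assign each item its position (1..8) in the first ordering, then rewrite the second ordering as that position sequence:
positions: B→1, D→2, A→3, F→4, T→5, K→6, E→7, Q→8
second ordering as positions: [6, 4, 2, 5, 7, 1, 3, 8]
Discordant pairs = inversions in this position sequence.
6: 4, 2, 5, 1, 3 → 5
4: 2, 1, 3 → 3
2: 1 → 1
5: 1, 3 → 2
7: 1, 3 → 2
1: 0
3: 0
8: 0
Total: 5 + 3 + 1 + 2 + 2 + 0 + 0 + 0 = 13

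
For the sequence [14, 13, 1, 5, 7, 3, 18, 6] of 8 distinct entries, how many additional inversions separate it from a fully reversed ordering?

Maximum inversions for 8 distinct elements is C(8, 2) = 8·7/2 = 28.
Current inversions — for each element, count later smaller elements:
14: 6
13: 5
1: 0
5: 1
7: 2
3: 0
18: 1
6: 0
Current total: 6 + 5 + 0 + 1 + 2 + 0 + 1 + 0 = 15
Shortfall: 28 − 15 = 13

13 inversions short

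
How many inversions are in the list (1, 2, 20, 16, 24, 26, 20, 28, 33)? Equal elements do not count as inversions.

3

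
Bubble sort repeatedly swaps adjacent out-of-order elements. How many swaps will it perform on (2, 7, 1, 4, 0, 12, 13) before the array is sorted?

There are 7 adjacent swaps.

Minimum adjacent swaps = number of inversions (each swap of adjacent out-of-order elements removes one inversion and no swap can remove more).
Count inversions — for each element, later elements that are smaller:
2: 1, 0 → 2
7: 1, 4, 0 → 3
1: 0 → 1
4: 0 → 1
0: none → 0
12: none → 0
13: none → 0
Total inversions: 2 + 3 + 1 + 1 + 0 + 0 + 0 = 7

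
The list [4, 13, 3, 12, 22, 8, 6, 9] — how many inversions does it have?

13

Element-by-element contributions:
4 → 3 → 1
13 → 3, 12, 8, 6, 9 → 5
3 → none → 0
12 → 8, 6, 9 → 3
22 → 8, 6, 9 → 3
8 → 6 → 1
6 → none → 0
9 → none → 0
Sum: 1 + 5 + 0 + 3 + 3 + 1 + 0 + 0 = 13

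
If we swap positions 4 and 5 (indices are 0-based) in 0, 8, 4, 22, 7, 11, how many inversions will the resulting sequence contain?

5 inversions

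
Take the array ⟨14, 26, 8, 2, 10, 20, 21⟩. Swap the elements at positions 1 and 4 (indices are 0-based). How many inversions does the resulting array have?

8 inversions

Positions 1 and 4 hold 26 and 10; after swapping, the array is [14, 10, 8, 2, 26, 20, 21].
Count, for each position, how many later elements it exceeds:
14 → 10, 8, 2 → 3
10 → 8, 2 → 2
8 → 2 → 1
2 → none → 0
26 → 20, 21 → 2
20 → none → 0
21 → none → 0
Sum: 3 + 2 + 1 + 0 + 2 + 0 + 0 = 8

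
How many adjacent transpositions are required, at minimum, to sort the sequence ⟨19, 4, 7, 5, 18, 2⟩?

10 swaps

Minimum adjacent swaps = number of inversions (each swap of adjacent out-of-order elements removes one inversion and no swap can remove more).
Count inversions — for each element, later elements that are smaller:
19: 4, 7, 5, 18, 2 → 5
4: 2 → 1
7: 5, 2 → 2
5: 2 → 1
18: 2 → 1
2: none → 0
Total inversions: 5 + 1 + 2 + 1 + 1 + 0 = 10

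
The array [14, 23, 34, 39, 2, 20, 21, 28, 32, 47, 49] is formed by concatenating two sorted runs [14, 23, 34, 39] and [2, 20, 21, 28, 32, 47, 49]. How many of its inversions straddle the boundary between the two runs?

For each element r of the right run, count left-run elements greater than r:
r = 2: 14, 23, 34, 39 → 4
r = 20: 23, 34, 39 → 3
r = 21: 23, 34, 39 → 3
r = 28: 34, 39 → 2
r = 32: 34, 39 → 2
r = 47: none → 0
r = 49: none → 0
Cross-inversions: 4 + 3 + 3 + 2 + 2 + 0 + 0 = 14

14 split inversions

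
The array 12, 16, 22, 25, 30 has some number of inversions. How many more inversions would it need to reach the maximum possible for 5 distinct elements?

Maximum inversions for 5 distinct elements is C(5, 2) = 5·4/2 = 10.
Current inversions — for each element, count later smaller elements:
12: 0
16: 0
22: 0
25: 0
30: 0
Current total: 0 + 0 + 0 + 0 + 0 = 0
Shortfall: 10 − 0 = 10

10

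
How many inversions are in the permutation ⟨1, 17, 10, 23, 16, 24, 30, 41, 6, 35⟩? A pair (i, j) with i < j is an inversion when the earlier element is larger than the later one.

Element-by-element contributions:
1: 0
17: 3
10: 1
23: 2
16: 1
24: 1
30: 1
41: 2
6: 0
35: 0
Sum: 0 + 3 + 1 + 2 + 1 + 1 + 1 + 2 + 0 + 0 = 11

11 inversions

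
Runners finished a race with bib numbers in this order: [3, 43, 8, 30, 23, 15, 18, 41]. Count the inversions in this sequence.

11

Count, for each position, how many later elements it exceeds:
3 → none → 0
43 → 8, 30, 23, 15, 18, 41 → 6
8 → none → 0
30 → 23, 15, 18 → 3
23 → 15, 18 → 2
15 → none → 0
18 → none → 0
41 → none → 0
Sum: 0 + 6 + 0 + 3 + 2 + 0 + 0 + 0 = 11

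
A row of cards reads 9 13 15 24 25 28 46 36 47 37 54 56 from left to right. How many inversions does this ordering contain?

Count, for each position, how many later elements it exceeds:
9 → none → 0
13 → none → 0
15 → none → 0
24 → none → 0
25 → none → 0
28 → none → 0
46 → 36, 37 → 2
36 → none → 0
47 → 37 → 1
37 → none → 0
54 → none → 0
56 → none → 0
Sum: 0 + 0 + 0 + 0 + 0 + 0 + 2 + 0 + 1 + 0 + 0 + 0 = 3

There are 3 inversions.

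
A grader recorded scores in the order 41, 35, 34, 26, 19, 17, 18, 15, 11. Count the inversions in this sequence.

35

For each element, count later entries that are smaller:
41: 8
35: 7
34: 6
26: 5
19: 4
17: 2
18: 2
15: 1
11: 0
Sum: 8 + 7 + 6 + 5 + 4 + 2 + 2 + 1 + 0 = 35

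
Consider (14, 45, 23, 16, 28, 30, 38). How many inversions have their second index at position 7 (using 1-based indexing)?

1 such element

The element at index 7 is 38.
Elements before it: 14, 45, 23, 16, 28, 30
Those larger than 38: 45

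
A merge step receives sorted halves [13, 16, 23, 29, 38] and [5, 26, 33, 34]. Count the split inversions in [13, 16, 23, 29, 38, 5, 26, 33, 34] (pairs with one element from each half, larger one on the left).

9 cross-inversions

Take each right-half value and tally the left-half values above it:
r = 5: 13, 16, 23, 29, 38 → 5
r = 26: 29, 38 → 2
r = 33: 38 → 1
r = 34: 38 → 1
Cross-inversions: 5 + 2 + 1 + 1 = 9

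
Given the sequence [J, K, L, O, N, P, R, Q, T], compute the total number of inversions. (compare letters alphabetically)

2

For each element, count later entries that are smaller:
J → none → 0
K → none → 0
L → none → 0
O → N → 1
N → none → 0
P → none → 0
R → Q → 1
Q → none → 0
T → none → 0
Sum: 0 + 0 + 0 + 1 + 0 + 0 + 1 + 0 + 0 = 2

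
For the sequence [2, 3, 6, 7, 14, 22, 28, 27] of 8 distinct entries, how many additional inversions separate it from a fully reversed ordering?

27

Maximum inversions for 8 distinct elements is C(8, 2) = 8·7/2 = 28.
Current inversions — for each element, count later smaller elements:
2: 0
3: 0
6: 0
7: 0
14: 0
22: 0
28: 1
27: 0
Current total: 0 + 0 + 0 + 0 + 0 + 0 + 1 + 0 = 1
Shortfall: 28 − 1 = 27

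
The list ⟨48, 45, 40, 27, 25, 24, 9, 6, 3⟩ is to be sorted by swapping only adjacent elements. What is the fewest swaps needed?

Minimum adjacent swaps = number of inversions (each swap of adjacent out-of-order elements removes one inversion and no swap can remove more).
Count inversions — for each element, later elements that are smaller:
48: 45, 40, 27, 25, 24, 9, 6, 3 → 8
45: 40, 27, 25, 24, 9, 6, 3 → 7
40: 27, 25, 24, 9, 6, 3 → 6
27: 25, 24, 9, 6, 3 → 5
25: 24, 9, 6, 3 → 4
24: 9, 6, 3 → 3
9: 6, 3 → 2
6: 3 → 1
3: none → 0
Total inversions: 8 + 7 + 6 + 5 + 4 + 3 + 2 + 1 + 0 = 36

36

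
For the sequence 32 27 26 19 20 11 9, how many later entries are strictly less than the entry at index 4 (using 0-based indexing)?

2 such elements

The element at index 4 is 20.
Elements after it: 11, 9
Those smaller than 20: 11, 9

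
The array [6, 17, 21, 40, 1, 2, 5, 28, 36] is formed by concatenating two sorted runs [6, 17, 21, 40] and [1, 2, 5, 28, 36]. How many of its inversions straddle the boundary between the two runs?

14

Count, for every r in R, how many entries of L exceed r:
r = 1: 6, 17, 21, 40 → 4
r = 2: 6, 17, 21, 40 → 4
r = 5: 6, 17, 21, 40 → 4
r = 28: 40 → 1
r = 36: 40 → 1
Cross-inversions: 4 + 4 + 4 + 1 + 1 = 14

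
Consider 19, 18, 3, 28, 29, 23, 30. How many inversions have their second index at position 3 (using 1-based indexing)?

The element at index 3 is 3.
Elements before it: 19, 18
Those larger than 3: 19, 18

2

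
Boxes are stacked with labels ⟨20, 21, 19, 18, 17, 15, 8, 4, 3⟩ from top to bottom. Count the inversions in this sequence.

Sweep left to right; for each value list the smaller values that follow it:
20 → 19, 18, 17, 15, 8, 4, 3 → 7
21 → 19, 18, 17, 15, 8, 4, 3 → 7
19 → 18, 17, 15, 8, 4, 3 → 6
18 → 17, 15, 8, 4, 3 → 5
17 → 15, 8, 4, 3 → 4
15 → 8, 4, 3 → 3
8 → 4, 3 → 2
4 → 3 → 1
3 → none → 0
Sum: 7 + 7 + 6 + 5 + 4 + 3 + 2 + 1 + 0 = 35

35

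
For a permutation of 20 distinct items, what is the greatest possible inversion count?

A reversed (strictly descending) arrangement makes every pair an inversion, giving C(20, 2) inversions.
C(20, 2) = 20·19/2 = 190

190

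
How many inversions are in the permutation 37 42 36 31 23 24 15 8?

26 inversions

Element-by-element contributions:
37 → 36, 31, 23, 24, 15, 8 → 6
42 → 36, 31, 23, 24, 15, 8 → 6
36 → 31, 23, 24, 15, 8 → 5
31 → 23, 24, 15, 8 → 4
23 → 15, 8 → 2
24 → 15, 8 → 2
15 → 8 → 1
8 → none → 0
Sum: 6 + 6 + 5 + 4 + 2 + 2 + 1 + 0 = 26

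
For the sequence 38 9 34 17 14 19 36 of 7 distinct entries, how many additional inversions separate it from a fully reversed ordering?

Maximum inversions for 7 distinct elements is C(7, 2) = 7·6/2 = 21.
Current inversions — for each element, count later smaller elements:
38: 6
9: 0
34: 3
17: 1
14: 0
19: 0
36: 0
Current total: 6 + 0 + 3 + 1 + 0 + 0 + 0 = 10
Shortfall: 21 − 10 = 11

11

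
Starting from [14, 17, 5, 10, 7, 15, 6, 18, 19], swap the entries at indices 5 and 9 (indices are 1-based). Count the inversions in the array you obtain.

Positions 5 and 9 hold 7 and 19; after swapping, the array is [14, 17, 5, 10, 19, 15, 6, 18, 7].
Count, for each position, how many later elements it exceeds:
14 → 5, 10, 6, 7 → 4
17 → 5, 10, 15, 6, 7 → 5
5 → none → 0
10 → 6, 7 → 2
19 → 15, 6, 18, 7 → 4
15 → 6, 7 → 2
6 → none → 0
18 → 7 → 1
7 → none → 0
Sum: 4 + 5 + 0 + 2 + 4 + 2 + 0 + 1 + 0 = 18

There are 18 inversions.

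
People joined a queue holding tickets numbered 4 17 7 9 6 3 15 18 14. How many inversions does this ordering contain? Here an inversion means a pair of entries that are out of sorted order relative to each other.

14 inversions

Element-by-element contributions:
4 → 3 → 1
17 → 7, 9, 6, 3, 15, 14 → 6
7 → 6, 3 → 2
9 → 6, 3 → 2
6 → 3 → 1
3 → none → 0
15 → 14 → 1
18 → 14 → 1
14 → none → 0
Sum: 1 + 6 + 2 + 2 + 1 + 0 + 1 + 1 + 0 = 14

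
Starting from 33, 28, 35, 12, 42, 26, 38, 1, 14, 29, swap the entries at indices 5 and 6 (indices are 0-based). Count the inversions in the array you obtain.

27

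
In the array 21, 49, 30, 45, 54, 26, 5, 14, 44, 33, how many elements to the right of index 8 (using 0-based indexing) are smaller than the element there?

The element at index 8 is 44.
Elements after it: 33
Those smaller than 44: 33

1 such element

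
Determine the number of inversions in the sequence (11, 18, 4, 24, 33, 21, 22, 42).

Element-by-element contributions:
11: 1
18: 1
4: 0
24: 2
33: 2
21: 0
22: 0
42: 0
Sum: 1 + 1 + 0 + 2 + 2 + 0 + 0 + 0 = 6

6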